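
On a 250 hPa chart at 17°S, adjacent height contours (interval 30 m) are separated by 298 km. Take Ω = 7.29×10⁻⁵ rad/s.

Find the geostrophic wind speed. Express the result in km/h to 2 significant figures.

83 km/h

Coriolis parameter at 17°S:
f = 2Ω sin φ = 2 × 7.29×10⁻⁵ × sin 17° = 4.26×10⁻⁵ s⁻¹
Height gradient: |∂Z/∂n| = 30 m / 298000 m = 1.01×10⁻⁴
On a pressure surface, geostrophic balance gives V_g = (g/f)|∂Z/∂n|:
V_g = 9.81 × 1.01×10⁻⁴ / 4.26×10⁻⁵ = 23.2 m/s
Converting: 23.2 m/s × 3.6 = 83 km/h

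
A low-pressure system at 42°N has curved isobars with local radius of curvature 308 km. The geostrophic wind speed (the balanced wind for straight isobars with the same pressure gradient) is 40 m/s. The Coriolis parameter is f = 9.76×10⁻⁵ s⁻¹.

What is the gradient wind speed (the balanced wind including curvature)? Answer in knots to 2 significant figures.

44 knots

Around a low, centrifugal force acts outward with Coriolis, so pressure-gradient force balances both:
(1/ρ)|∂P/∂n| = fV + V²/R  →  V² + fR·V − fR·V_g = 0
With fR = 9.76×10⁻⁵ × 308×10³ m = 30.1 m/s:
V = [−fR + √((fR)² + 4 fR V_g)]/2 = [−30.1 + √(30.1² + 4×30.1×40)]/2 = 22.8 m/s
Subgeostrophic (V < V_g = 40 m/s), as expected around a low.
Converting: 22.8 m/s × 1.944 = 44 knots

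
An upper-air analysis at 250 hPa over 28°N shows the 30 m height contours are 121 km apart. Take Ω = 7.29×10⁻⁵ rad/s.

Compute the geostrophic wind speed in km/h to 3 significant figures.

Coriolis parameter at 28°N:
f = 2Ω sin φ = 2 × 7.29×10⁻⁵ × sin 28° = 6.84×10⁻⁵ s⁻¹
Height gradient: |∂Z/∂n| = 30 m / 121000 m = 2.48×10⁻⁴
On a pressure surface, geostrophic balance gives V_g = (g/f)|∂Z/∂n|:
V_g = 9.81 × 2.48×10⁻⁴ / 6.84×10⁻⁵ = 35.5 m/s
Converting: 35.5 m/s × 3.6 = 128 km/h

128 km/h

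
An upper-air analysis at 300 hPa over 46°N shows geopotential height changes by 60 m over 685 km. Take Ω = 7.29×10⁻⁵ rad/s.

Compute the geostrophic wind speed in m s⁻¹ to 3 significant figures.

Coriolis parameter at 46°N:
f = 2Ω sin φ = 2 × 7.29×10⁻⁵ × sin 46° = 1.05×10⁻⁴ s⁻¹
Height gradient: |∂Z/∂n| = 60 m / 685000 m = 8.76×10⁻⁵
On a pressure surface, geostrophic balance gives V_g = (g/f)|∂Z/∂n|:
V_g = 9.81 × 8.76×10⁻⁵ / 1.05×10⁻⁴ = 8.19 m/s

8.19 m s⁻¹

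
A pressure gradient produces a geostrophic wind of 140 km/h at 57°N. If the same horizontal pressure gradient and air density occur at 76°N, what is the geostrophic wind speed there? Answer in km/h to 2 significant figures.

With the same pressure gradient and density, V_g ∝ 1/f ∝ 1/sin φ.
V₂ = V₁ · sin φ₁ / sin φ₂ = 140 × sin 57° / sin 76°
V₂ = 140 × 0.8387/0.9703 = 120 km/h

120 km/h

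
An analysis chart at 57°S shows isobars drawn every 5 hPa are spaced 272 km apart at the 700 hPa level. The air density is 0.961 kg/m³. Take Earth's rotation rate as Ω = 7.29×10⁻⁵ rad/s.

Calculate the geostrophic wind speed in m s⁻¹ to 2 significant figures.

Coriolis parameter at 57°S:
f = 2Ω sin φ = 2 × 7.29×10⁻⁵ × sin 57° = 1.22×10⁻⁴ s⁻¹
Pressure gradient: |∂P/∂n| = 500 Pa / 272000 m = 1.84×10⁻³ Pa/m
Geostrophic balance (pressure-gradient force = Coriolis force):
V_g = (1/(fρ)) |∂P/∂n| = 1.84×10⁻³ / (1.22×10⁻⁴ × 0.961) = 15.6 m/s

16 m s⁻¹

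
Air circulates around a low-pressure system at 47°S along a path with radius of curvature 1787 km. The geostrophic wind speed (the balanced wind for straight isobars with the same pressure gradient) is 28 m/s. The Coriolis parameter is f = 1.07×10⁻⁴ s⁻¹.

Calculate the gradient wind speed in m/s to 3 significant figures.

24.8 m/s

Around a low, centrifugal force acts outward with Coriolis, so pressure-gradient force balances both:
(1/ρ)|∂P/∂n| = fV + V²/R  →  V² + fR·V − fR·V_g = 0
With fR = 1.07×10⁻⁴ × 1787×10³ m = 191 m/s:
V = [−fR + √((fR)² + 4 fR V_g)]/2 = [−191 + √(191² + 4×191×28)]/2 = 24.8 m/s
Subgeostrophic (V < V_g = 28 m/s), as expected around a low.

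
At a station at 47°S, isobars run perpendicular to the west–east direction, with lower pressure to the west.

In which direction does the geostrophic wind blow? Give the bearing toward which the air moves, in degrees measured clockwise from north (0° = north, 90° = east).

The pressure-gradient force points toward the west (bearing 270°).
Geostrophic balance: in the Southern Hemisphere the Coriolis force deflects motion to the left, so the geostrophic wind blows 90° to the left of the pressure-gradient force (low pressure on the right).
Rotating 270° by 90° counterclockwise gives 180° — the wind blows toward the south.

180°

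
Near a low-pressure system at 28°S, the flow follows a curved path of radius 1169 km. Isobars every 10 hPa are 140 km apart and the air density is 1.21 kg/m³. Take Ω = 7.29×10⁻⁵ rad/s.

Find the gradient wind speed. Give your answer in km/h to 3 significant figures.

188 km/h

Coriolis parameter at 28°S:
f = 2Ω sin φ = 2 × 7.29×10⁻⁵ × sin 28° = 6.84×10⁻⁵ s⁻¹
Pressure gradient: |∂P/∂n| = 1000 Pa / 140000 m = 7.14×10⁻³ Pa/m
Geostrophic speed: V_g = |∂P/∂n|/(fρ) = 7.14×10⁻³/(6.84×10⁻⁵ × 1.21) = 86.2 m/s
Around a low, centrifugal force acts outward with Coriolis, so pressure-gradient force balances both:
(1/ρ)|∂P/∂n| = fV + V²/R  →  V² + fR·V − fR·V_g = 0
With fR = 6.84×10⁻⁵ × 1169×10³ m = 80.0 m/s:
V = [−fR + √((fR)² + 4 fR V_g)]/2 = [−80.0 + √(80.0² + 4×80.0×86.2)]/2 = 52.2 m/s
Subgeostrophic (V < V_g = 86.2 m/s), as expected around a low.
Converting: 52.2 m/s × 3.6 = 188 km/h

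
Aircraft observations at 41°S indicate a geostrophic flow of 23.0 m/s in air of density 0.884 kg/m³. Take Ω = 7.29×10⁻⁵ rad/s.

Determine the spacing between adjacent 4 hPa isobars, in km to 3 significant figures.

Coriolis parameter at 41°S:
f = 2Ω sin φ = 2 × 7.29×10⁻⁵ × sin 41° = 9.57×10⁻⁵ s⁻¹
Geostrophic balance rearranged: |∂P/∂n| = f ρ V_g
|∂P/∂n| = 9.57×10⁻⁵ × 0.884 × 23.0 = 1.94×10⁻³ Pa/m
Isobar spacing: Δn = ΔP/|∂P/∂n| = 400 Pa / 1.94×10⁻³ Pa/m = 205674 m ≈ 206 km

206 km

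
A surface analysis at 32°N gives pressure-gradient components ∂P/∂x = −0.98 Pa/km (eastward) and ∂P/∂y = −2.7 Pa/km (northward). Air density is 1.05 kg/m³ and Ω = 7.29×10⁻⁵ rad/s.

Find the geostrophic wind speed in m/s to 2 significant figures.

35 m/s

Coriolis parameter at 32°N:
f = 2Ω sin φ = 2 × 7.29×10⁻⁵ × sin 32° = 7.73×10⁻⁵ s⁻¹
Component geostrophic relations (x east, y north):
u_g = −(1/(fρ)) ∂P/∂y,  v_g = (1/(fρ)) ∂P/∂x
u_g = −(−2.7×10⁻³)/(7.73×10⁻⁵ × 1.05) = 33.3 m/s;  v_g = (−0.98×10⁻³)/(7.73×10⁻⁵ × 1.05) = −12.1 m/s
|V_g| = √(u_g² + v_g²) = 35.4 m/s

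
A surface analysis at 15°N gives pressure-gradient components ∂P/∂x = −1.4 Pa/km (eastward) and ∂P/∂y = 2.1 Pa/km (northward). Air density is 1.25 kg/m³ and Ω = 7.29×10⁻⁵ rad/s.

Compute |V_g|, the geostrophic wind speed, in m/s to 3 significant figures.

Coriolis parameter at 15°N:
f = 2Ω sin φ = 2 × 7.29×10⁻⁵ × sin 15° = 3.77×10⁻⁵ s⁻¹
Component geostrophic relations (x east, y north):
u_g = −(1/(fρ)) ∂P/∂y,  v_g = (1/(fρ)) ∂P/∂x
u_g = −(2.1×10⁻³)/(3.77×10⁻⁵ × 1.25) = −44.5 m/s;  v_g = (−1.4×10⁻³)/(3.77×10⁻⁵ × 1.25) = −29.7 m/s
|V_g| = √(u_g² + v_g²) = 53.5 m/s

53.5 m/s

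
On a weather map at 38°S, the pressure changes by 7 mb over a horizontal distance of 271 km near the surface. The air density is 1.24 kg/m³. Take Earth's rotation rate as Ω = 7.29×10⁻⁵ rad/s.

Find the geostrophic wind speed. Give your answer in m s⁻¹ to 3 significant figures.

Coriolis parameter at 38°S:
f = 2Ω sin φ = 2 × 7.29×10⁻⁵ × sin 38° = 8.98×10⁻⁵ s⁻¹
Pressure gradient: |∂P/∂n| = 700 Pa / 271000 m = 2.58×10⁻³ Pa/m
Geostrophic balance (pressure-gradient force = Coriolis force):
V_g = (1/(fρ)) |∂P/∂n| = 2.58×10⁻³ / (8.98×10⁻⁵ × 1.24) = 23.2 m/s

23.2 m s⁻¹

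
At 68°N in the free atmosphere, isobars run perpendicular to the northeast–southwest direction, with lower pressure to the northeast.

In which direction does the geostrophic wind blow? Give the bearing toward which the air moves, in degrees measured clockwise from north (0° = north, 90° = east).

The pressure-gradient force points toward the northeast (bearing 045°).
Geostrophic balance: in the Northern Hemisphere the Coriolis force deflects motion to the right, so the geostrophic wind blows 90° to the right of the pressure-gradient force (low pressure on the left).
Rotating 045° by 90° clockwise gives 135° — the wind blows toward the southeast.

135°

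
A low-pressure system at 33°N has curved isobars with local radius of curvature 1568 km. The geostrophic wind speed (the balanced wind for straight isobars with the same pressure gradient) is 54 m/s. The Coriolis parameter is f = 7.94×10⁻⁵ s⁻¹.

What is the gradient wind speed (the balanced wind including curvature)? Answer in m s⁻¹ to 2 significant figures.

Around a low, centrifugal force acts outward with Coriolis, so pressure-gradient force balances both:
(1/ρ)|∂P/∂n| = fV + V²/R  →  V² + fR·V − fR·V_g = 0
With fR = 7.94×10⁻⁵ × 1568×10³ m = 124 m/s:
V = [−fR + √((fR)² + 4 fR V_g)]/2 = [−124 + √(124² + 4×124×54)]/2 = 40.7 m/s
Subgeostrophic (V < V_g = 54 m/s), as expected around a low.

41 m s⁻¹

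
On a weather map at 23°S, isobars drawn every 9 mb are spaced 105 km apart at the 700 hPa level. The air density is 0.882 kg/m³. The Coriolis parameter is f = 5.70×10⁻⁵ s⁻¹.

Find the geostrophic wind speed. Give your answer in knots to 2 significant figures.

330 knots

Pressure gradient: |∂P/∂n| = 900 Pa / 105000 m = 8.57×10⁻³ Pa/m
Geostrophic balance (pressure-gradient force = Coriolis force):
V_g = (1/(fρ)) |∂P/∂n| = 8.57×10⁻³ / (5.70×10⁻⁵ × 0.882) = 170 m/s
Converting: 170 m/s × 1.944 = 330 knots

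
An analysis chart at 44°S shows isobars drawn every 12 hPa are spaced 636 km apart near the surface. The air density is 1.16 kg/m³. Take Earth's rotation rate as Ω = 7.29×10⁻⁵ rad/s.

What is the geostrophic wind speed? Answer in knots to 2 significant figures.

Coriolis parameter at 44°S:
f = 2Ω sin φ = 2 × 7.29×10⁻⁵ × sin 44° = 1.01×10⁻⁴ s⁻¹
Pressure gradient: |∂P/∂n| = 1200 Pa / 636000 m = 1.89×10⁻³ Pa/m
Geostrophic balance (pressure-gradient force = Coriolis force):
V_g = (1/(fρ)) |∂P/∂n| = 1.89×10⁻³ / (1.01×10⁻⁴ × 1.16) = 16.1 m/s
Converting: 16.1 m/s × 1.944 = 31 knots

31 knots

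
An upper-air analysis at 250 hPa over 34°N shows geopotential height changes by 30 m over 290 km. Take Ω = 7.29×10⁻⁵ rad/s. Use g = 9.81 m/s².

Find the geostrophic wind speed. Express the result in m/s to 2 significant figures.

Coriolis parameter at 34°N:
f = 2Ω sin φ = 2 × 7.29×10⁻⁵ × sin 34° = 8.15×10⁻⁵ s⁻¹
Height gradient: |∂Z/∂n| = 30 m / 290000 m = 1.03×10⁻⁴
On a pressure surface, geostrophic balance gives V_g = (g/f)|∂Z/∂n|:
V_g = 9.81 × 1.03×10⁻⁴ / 8.15×10⁻⁵ = 12.4 m/s

12 m/s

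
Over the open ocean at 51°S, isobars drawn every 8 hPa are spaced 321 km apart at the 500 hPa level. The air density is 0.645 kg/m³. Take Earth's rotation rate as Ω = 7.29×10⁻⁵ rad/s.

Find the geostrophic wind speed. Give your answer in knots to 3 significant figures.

66.3 knots

Coriolis parameter at 51°S:
f = 2Ω sin φ = 2 × 7.29×10⁻⁵ × sin 51° = 1.13×10⁻⁴ s⁻¹
Pressure gradient: |∂P/∂n| = 800 Pa / 321000 m = 2.49×10⁻³ Pa/m
Geostrophic balance (pressure-gradient force = Coriolis force):
V_g = (1/(fρ)) |∂P/∂n| = 2.49×10⁻³ / (1.13×10⁻⁴ × 0.645) = 34.1 m/s
Converting: 34.1 m/s × 1.944 = 66.3 knots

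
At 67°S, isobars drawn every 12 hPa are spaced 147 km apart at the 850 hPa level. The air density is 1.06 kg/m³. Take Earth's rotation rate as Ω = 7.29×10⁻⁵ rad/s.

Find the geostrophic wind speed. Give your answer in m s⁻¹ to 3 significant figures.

57.4 m s⁻¹

Coriolis parameter at 67°S:
f = 2Ω sin φ = 2 × 7.29×10⁻⁵ × sin 67° = 1.34×10⁻⁴ s⁻¹
Pressure gradient: |∂P/∂n| = 1200 Pa / 147000 m = 8.16×10⁻³ Pa/m
Geostrophic balance (pressure-gradient force = Coriolis force):
V_g = (1/(fρ)) |∂P/∂n| = 8.16×10⁻³ / (1.34×10⁻⁴ × 1.06) = 57.4 m/s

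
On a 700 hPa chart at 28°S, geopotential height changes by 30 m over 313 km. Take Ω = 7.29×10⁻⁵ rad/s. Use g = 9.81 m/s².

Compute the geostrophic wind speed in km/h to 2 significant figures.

49 km/h

Coriolis parameter at 28°S:
f = 2Ω sin φ = 2 × 7.29×10⁻⁵ × sin 28° = 6.84×10⁻⁵ s⁻¹
Height gradient: |∂Z/∂n| = 30 m / 313000 m = 9.58×10⁻⁵
On a pressure surface, geostrophic balance gives V_g = (g/f)|∂Z/∂n|:
V_g = 9.81 × 9.58×10⁻⁵ / 6.84×10⁻⁵ = 13.7 m/s
Converting: 13.7 m/s × 3.6 = 49 km/h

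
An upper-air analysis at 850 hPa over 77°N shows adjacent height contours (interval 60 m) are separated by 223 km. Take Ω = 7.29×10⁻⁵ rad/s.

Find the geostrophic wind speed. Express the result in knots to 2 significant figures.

36 knots

Coriolis parameter at 77°N:
f = 2Ω sin φ = 2 × 7.29×10⁻⁵ × sin 77° = 1.42×10⁻⁴ s⁻¹
Height gradient: |∂Z/∂n| = 60 m / 223000 m = 2.69×10⁻⁴
On a pressure surface, geostrophic balance gives V_g = (g/f)|∂Z/∂n|:
V_g = 9.81 × 2.69×10⁻⁴ / 1.42×10⁻⁴ = 18.6 m/s
Converting: 18.6 m/s × 1.944 = 36 knots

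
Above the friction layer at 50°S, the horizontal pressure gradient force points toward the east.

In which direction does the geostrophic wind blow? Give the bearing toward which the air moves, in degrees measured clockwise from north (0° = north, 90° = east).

The pressure-gradient force points toward the east (bearing 090°).
Geostrophic balance: in the Southern Hemisphere the Coriolis force deflects motion to the left, so the geostrophic wind blows 90° to the left of the pressure-gradient force (low pressure on the right).
Rotating 090° by 90° counterclockwise gives 000° — the wind blows toward the north.

000°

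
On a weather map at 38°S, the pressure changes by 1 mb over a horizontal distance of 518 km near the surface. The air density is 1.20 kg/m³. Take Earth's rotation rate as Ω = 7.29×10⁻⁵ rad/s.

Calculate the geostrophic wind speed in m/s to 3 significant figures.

1.79 m/s

Coriolis parameter at 38°S:
f = 2Ω sin φ = 2 × 7.29×10⁻⁵ × sin 38° = 8.98×10⁻⁵ s⁻¹
Pressure gradient: |∂P/∂n| = 100 Pa / 518000 m = 1.93×10⁻⁴ Pa/m
Geostrophic balance (pressure-gradient force = Coriolis force):
V_g = (1/(fρ)) |∂P/∂n| = 1.93×10⁻⁴ / (8.98×10⁻⁵ × 1.20) = 1.79 m/s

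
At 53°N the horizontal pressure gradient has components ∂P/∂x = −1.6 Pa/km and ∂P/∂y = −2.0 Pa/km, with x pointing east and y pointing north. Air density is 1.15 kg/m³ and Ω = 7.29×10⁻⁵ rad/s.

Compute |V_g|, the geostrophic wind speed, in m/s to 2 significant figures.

19 m/s

Coriolis parameter at 53°N:
f = 2Ω sin φ = 2 × 7.29×10⁻⁵ × sin 53° = 1.16×10⁻⁴ s⁻¹
Component geostrophic relations (x east, y north):
u_g = −(1/(fρ)) ∂P/∂y,  v_g = (1/(fρ)) ∂P/∂x
u_g = −(−2.0×10⁻³)/(1.16×10⁻⁴ × 1.15) = 14.9 m/s;  v_g = (−1.6×10⁻³)/(1.16×10⁻⁴ × 1.15) = −11.9 m/s
|V_g| = √(u_g² + v_g²) = 19.1 m/s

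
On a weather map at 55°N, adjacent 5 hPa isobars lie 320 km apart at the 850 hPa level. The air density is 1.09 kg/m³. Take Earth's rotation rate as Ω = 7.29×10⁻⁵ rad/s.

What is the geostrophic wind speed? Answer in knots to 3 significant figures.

Coriolis parameter at 55°N:
f = 2Ω sin φ = 2 × 7.29×10⁻⁵ × sin 55° = 1.19×10⁻⁴ s⁻¹
Pressure gradient: |∂P/∂n| = 500 Pa / 320000 m = 1.56×10⁻³ Pa/m
Geostrophic balance (pressure-gradient force = Coriolis force):
V_g = (1/(fρ)) |∂P/∂n| = 1.56×10⁻³ / (1.19×10⁻⁴ × 1.09) = 12.0 m/s
Converting: 12.0 m/s × 1.944 = 23.3 knots

23.3 knots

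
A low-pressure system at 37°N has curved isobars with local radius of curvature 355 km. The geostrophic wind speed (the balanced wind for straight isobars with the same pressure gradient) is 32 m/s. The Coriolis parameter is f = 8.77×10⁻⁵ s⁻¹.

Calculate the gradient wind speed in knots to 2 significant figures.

Around a low, centrifugal force acts outward with Coriolis, so pressure-gradient force balances both:
(1/ρ)|∂P/∂n| = fV + V²/R  →  V² + fR·V − fR·V_g = 0
With fR = 8.77×10⁻⁵ × 355×10³ m = 31.1 m/s:
V = [−fR + √((fR)² + 4 fR V_g)]/2 = [−31.1 + √(31.1² + 4×31.1×32)]/2 = 19.6 m/s
Subgeostrophic (V < V_g = 32 m/s), as expected around a low.
Converting: 19.6 m/s × 1.944 = 38 knots

38 knots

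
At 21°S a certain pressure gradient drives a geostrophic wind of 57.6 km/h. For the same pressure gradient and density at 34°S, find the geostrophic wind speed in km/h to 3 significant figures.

With the same pressure gradient and density, V_g ∝ 1/f ∝ 1/sin φ.
V₂ = V₁ · sin φ₁ / sin φ₂ = 57.6 × sin 21° / sin 34°
V₂ = 57.6 × 0.3584/0.5592 = 36.9 km/h

36.9 km/h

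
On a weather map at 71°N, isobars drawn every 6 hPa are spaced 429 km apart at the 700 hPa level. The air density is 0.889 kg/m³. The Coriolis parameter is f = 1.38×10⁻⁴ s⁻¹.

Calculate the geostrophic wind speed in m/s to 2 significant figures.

Pressure gradient: |∂P/∂n| = 600 Pa / 429000 m = 1.40×10⁻³ Pa/m
Geostrophic balance (pressure-gradient force = Coriolis force):
V_g = (1/(fρ)) |∂P/∂n| = 1.40×10⁻³ / (1.38×10⁻⁴ × 0.889) = 11.4 m/s

11 m/s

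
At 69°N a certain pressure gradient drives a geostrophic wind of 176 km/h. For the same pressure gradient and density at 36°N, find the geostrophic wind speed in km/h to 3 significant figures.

280 km/h

With the same pressure gradient and density, V_g ∝ 1/f ∝ 1/sin φ.
V₂ = V₁ · sin φ₁ / sin φ₂ = 176 × sin 69° / sin 36°
V₂ = 176 × 0.9336/0.5878 = 280 km/h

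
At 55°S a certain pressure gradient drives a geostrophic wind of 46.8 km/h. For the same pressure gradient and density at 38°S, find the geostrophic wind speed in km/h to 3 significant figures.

With the same pressure gradient and density, V_g ∝ 1/f ∝ 1/sin φ.
V₂ = V₁ · sin φ₁ / sin φ₂ = 46.8 × sin 55° / sin 38°
V₂ = 46.8 × 0.8192/0.6157 = 62.3 km/h

62.3 km/h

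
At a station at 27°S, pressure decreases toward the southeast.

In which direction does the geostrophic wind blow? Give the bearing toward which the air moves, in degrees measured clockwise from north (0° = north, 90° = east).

The pressure-gradient force points toward the southeast (bearing 135°).
Geostrophic balance: in the Southern Hemisphere the Coriolis force deflects motion to the left, so the geostrophic wind blows 90° to the left of the pressure-gradient force (low pressure on the right).
Rotating 135° by 90° counterclockwise gives 045° — the wind blows toward the northeast.

045°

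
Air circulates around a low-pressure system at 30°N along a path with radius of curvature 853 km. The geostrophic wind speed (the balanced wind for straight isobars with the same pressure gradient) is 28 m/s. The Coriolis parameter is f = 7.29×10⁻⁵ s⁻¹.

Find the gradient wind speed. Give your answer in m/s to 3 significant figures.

20.9 m/s

Around a low, centrifugal force acts outward with Coriolis, so pressure-gradient force balances both:
(1/ρ)|∂P/∂n| = fV + V²/R  →  V² + fR·V − fR·V_g = 0
With fR = 7.29×10⁻⁵ × 853×10³ m = 62.2 m/s:
V = [−fR + √((fR)² + 4 fR V_g)]/2 = [−62.2 + √(62.2² + 4×62.2×28)]/2 = 20.9 m/s
Subgeostrophic (V < V_g = 28 m/s), as expected around a low.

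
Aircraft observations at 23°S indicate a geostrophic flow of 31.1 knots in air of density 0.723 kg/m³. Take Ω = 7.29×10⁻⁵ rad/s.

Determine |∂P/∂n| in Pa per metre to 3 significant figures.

6.59×10⁻⁴ Pa/m

Coriolis parameter at 23°S:
f = 2Ω sin φ = 2 × 7.29×10⁻⁵ × sin 23° = 5.70×10⁻⁵ s⁻¹
Wind speed in SI: 31.1 knots = 16.0 m/s
Geostrophic balance rearranged: |∂P/∂n| = f ρ V_g
|∂P/∂n| = 5.70×10⁻⁵ × 0.723 × 16.0 = 6.59×10⁻⁴ Pa/m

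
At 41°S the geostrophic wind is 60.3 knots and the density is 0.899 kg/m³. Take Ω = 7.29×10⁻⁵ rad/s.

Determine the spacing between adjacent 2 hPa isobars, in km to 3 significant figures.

Coriolis parameter at 41°S:
f = 2Ω sin φ = 2 × 7.29×10⁻⁵ × sin 41° = 9.57×10⁻⁵ s⁻¹
Wind speed in SI: 60.3 knots = 31.0 m/s
Geostrophic balance rearranged: |∂P/∂n| = f ρ V_g
|∂P/∂n| = 9.57×10⁻⁵ × 0.899 × 31.0 = 2.67×10⁻³ Pa/m
Isobar spacing: Δn = ΔP/|∂P/∂n| = 200 Pa / 2.67×10⁻³ Pa/m = 74975 m ≈ 75.0 km

75.0 km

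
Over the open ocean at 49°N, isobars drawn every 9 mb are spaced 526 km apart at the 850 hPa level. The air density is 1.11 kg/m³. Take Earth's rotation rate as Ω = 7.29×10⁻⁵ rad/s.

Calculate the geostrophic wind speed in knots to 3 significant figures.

27.2 knots

Coriolis parameter at 49°N:
f = 2Ω sin φ = 2 × 7.29×10⁻⁵ × sin 49° = 1.10×10⁻⁴ s⁻¹
Pressure gradient: |∂P/∂n| = 900 Pa / 526000 m = 1.71×10⁻³ Pa/m
Geostrophic balance (pressure-gradient force = Coriolis force):
V_g = (1/(fρ)) |∂P/∂n| = 1.71×10⁻³ / (1.10×10⁻⁴ × 1.11) = 14.0 m/s
Converting: 14.0 m/s × 1.944 = 27.2 knots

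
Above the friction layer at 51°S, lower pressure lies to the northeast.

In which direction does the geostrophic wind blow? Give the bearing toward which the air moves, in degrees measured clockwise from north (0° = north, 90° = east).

315°

The pressure-gradient force points toward the northeast (bearing 045°).
Geostrophic balance: in the Southern Hemisphere the Coriolis force deflects motion to the left, so the geostrophic wind blows 90° to the left of the pressure-gradient force (low pressure on the right).
Rotating 045° by 90° counterclockwise gives 315° — the wind blows toward the northwest.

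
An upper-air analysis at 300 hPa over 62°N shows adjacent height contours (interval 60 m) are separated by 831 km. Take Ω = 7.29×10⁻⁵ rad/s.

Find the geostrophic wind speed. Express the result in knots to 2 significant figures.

Coriolis parameter at 62°N:
f = 2Ω sin φ = 2 × 7.29×10⁻⁵ × sin 62° = 1.29×10⁻⁴ s⁻¹
Height gradient: |∂Z/∂n| = 60 m / 831000 m = 7.22×10⁻⁵
On a pressure surface, geostrophic balance gives V_g = (g/f)|∂Z/∂n|:
V_g = 9.81 × 7.22×10⁻⁵ / 1.29×10⁻⁴ = 5.50 m/s
Converting: 5.50 m/s × 1.944 = 11 knots

11 knots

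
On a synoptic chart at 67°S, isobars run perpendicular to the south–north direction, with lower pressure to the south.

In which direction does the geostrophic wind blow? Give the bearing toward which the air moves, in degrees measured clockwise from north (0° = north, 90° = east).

The pressure-gradient force points toward the south (bearing 180°).
Geostrophic balance: in the Southern Hemisphere the Coriolis force deflects motion to the left, so the geostrophic wind blows 90° to the left of the pressure-gradient force (low pressure on the right).
Rotating 180° by 90° counterclockwise gives 090° — the wind blows toward the east.

090°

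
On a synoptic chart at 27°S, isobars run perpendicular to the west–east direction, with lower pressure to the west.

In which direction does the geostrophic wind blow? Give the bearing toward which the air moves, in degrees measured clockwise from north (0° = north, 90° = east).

180°

The pressure-gradient force points toward the west (bearing 270°).
Geostrophic balance: in the Southern Hemisphere the Coriolis force deflects motion to the left, so the geostrophic wind blows 90° to the left of the pressure-gradient force (low pressure on the right).
Rotating 270° by 90° counterclockwise gives 180° — the wind blows toward the south.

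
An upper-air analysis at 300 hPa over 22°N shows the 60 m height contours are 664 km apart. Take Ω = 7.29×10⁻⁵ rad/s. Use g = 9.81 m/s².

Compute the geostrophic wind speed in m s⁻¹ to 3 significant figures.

Coriolis parameter at 22°N:
f = 2Ω sin φ = 2 × 7.29×10⁻⁵ × sin 22° = 5.46×10⁻⁵ s⁻¹
Height gradient: |∂Z/∂n| = 60 m / 664000 m = 9.04×10⁻⁵
On a pressure surface, geostrophic balance gives V_g = (g/f)|∂Z/∂n|:
V_g = 9.81 × 9.04×10⁻⁵ / 5.46×10⁻⁵ = 16.2 m/s

16.2 m s⁻¹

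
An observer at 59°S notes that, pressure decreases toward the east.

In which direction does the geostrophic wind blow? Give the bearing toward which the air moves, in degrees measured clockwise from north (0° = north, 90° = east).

000°

The pressure-gradient force points toward the east (bearing 090°).
Geostrophic balance: in the Southern Hemisphere the Coriolis force deflects motion to the left, so the geostrophic wind blows 90° to the left of the pressure-gradient force (low pressure on the right).
Rotating 090° by 90° counterclockwise gives 000° — the wind blows toward the north.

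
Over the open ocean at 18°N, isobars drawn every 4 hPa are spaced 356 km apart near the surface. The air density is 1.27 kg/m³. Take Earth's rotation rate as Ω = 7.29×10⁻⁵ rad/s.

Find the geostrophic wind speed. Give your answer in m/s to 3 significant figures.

Coriolis parameter at 18°N:
f = 2Ω sin φ = 2 × 7.29×10⁻⁵ × sin 18° = 4.51×10⁻⁵ s⁻¹
Pressure gradient: |∂P/∂n| = 400 Pa / 356000 m = 1.12×10⁻³ Pa/m
Geostrophic balance (pressure-gradient force = Coriolis force):
V_g = (1/(fρ)) |∂P/∂n| = 1.12×10⁻³ / (4.51×10⁻⁵ × 1.27) = 19.6 m/s

19.6 m/s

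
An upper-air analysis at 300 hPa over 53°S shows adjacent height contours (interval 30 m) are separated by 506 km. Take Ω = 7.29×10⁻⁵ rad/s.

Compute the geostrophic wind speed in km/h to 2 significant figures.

Coriolis parameter at 53°S:
f = 2Ω sin φ = 2 × 7.29×10⁻⁵ × sin 53° = 1.16×10⁻⁴ s⁻¹
Height gradient: |∂Z/∂n| = 30 m / 506000 m = 5.93×10⁻⁵
On a pressure surface, geostrophic balance gives V_g = (g/f)|∂Z/∂n|:
V_g = 9.81 × 5.93×10⁻⁵ / 1.16×10⁻⁴ = 4.99 m/s
Converting: 4.99 m/s × 3.6 = 18 km/h

18 km/h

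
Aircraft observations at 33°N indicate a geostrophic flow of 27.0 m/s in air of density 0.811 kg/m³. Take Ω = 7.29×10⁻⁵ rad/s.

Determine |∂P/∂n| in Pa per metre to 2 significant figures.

1.7×10⁻³ Pa/m

Coriolis parameter at 33°N:
f = 2Ω sin φ = 2 × 7.29×10⁻⁵ × sin 33° = 7.94×10⁻⁵ s⁻¹
Geostrophic balance rearranged: |∂P/∂n| = f ρ V_g
|∂P/∂n| = 7.94×10⁻⁵ × 0.811 × 27.0 = 1.74×10⁻³ Pa/m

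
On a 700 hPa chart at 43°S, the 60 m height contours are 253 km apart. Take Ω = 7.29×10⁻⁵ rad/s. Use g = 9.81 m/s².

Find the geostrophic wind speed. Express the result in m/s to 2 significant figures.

23 m/s

Coriolis parameter at 43°S:
f = 2Ω sin φ = 2 × 7.29×10⁻⁵ × sin 43° = 9.94×10⁻⁵ s⁻¹
Height gradient: |∂Z/∂n| = 60 m / 253000 m = 2.37×10⁻⁴
On a pressure surface, geostrophic balance gives V_g = (g/f)|∂Z/∂n|:
V_g = 9.81 × 2.37×10⁻⁴ / 9.94×10⁻⁵ = 23.4 m/s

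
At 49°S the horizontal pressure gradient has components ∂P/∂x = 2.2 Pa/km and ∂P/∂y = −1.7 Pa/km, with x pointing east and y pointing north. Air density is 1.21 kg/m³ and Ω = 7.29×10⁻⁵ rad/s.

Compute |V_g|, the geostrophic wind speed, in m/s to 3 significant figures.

20.9 m/s

Coriolis parameter at 49°S:
f = 2Ω sin φ = 2 × 7.29×10⁻⁵ × sin 49° = 1.10×10⁻⁴ s⁻¹
In the Southern Hemisphere f is negative: f = −1.10×10⁻⁴ s⁻¹.
Component geostrophic relations (x east, y north):
u_g = −(1/(fρ)) ∂P/∂y,  v_g = (1/(fρ)) ∂P/∂x
u_g = −(−1.7×10⁻³)/(−1.10×10⁻⁴ × 1.21) = −12.8 m/s;  v_g = (2.2×10⁻³)/(−1.10×10⁻⁴ × 1.21) = −16.5 m/s
|V_g| = √(u_g² + v_g²) = 20.9 m/s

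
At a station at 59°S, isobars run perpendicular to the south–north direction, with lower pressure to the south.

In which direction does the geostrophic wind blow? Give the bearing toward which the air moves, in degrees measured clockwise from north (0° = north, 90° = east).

090°

The pressure-gradient force points toward the south (bearing 180°).
Geostrophic balance: in the Southern Hemisphere the Coriolis force deflects motion to the left, so the geostrophic wind blows 90° to the left of the pressure-gradient force (low pressure on the right).
Rotating 180° by 90° counterclockwise gives 090° — the wind blows toward the east.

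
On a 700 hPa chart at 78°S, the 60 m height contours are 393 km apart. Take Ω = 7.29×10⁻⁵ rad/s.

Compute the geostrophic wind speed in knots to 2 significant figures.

20 knots

Coriolis parameter at 78°S:
f = 2Ω sin φ = 2 × 7.29×10⁻⁵ × sin 78° = 1.43×10⁻⁴ s⁻¹
Height gradient: |∂Z/∂n| = 60 m / 393000 m = 1.53×10⁻⁴
On a pressure surface, geostrophic balance gives V_g = (g/f)|∂Z/∂n|:
V_g = 9.81 × 1.53×10⁻⁴ / 1.43×10⁻⁴ = 10.5 m/s
Converting: 10.5 m/s × 1.944 = 20 knots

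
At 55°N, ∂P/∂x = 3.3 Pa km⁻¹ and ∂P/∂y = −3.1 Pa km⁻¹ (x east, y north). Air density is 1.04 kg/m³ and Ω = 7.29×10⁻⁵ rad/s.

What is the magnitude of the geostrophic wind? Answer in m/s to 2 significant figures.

36 m/s

Coriolis parameter at 55°N:
f = 2Ω sin φ = 2 × 7.29×10⁻⁵ × sin 55° = 1.19×10⁻⁴ s⁻¹
Component geostrophic relations (x east, y north):
u_g = −(1/(fρ)) ∂P/∂y,  v_g = (1/(fρ)) ∂P/∂x
u_g = −(−3.1×10⁻³)/(1.19×10⁻⁴ × 1.04) = 25.0 m/s;  v_g = (3.3×10⁻³)/(1.19×10⁻⁴ × 1.04) = 26.6 m/s
|V_g| = √(u_g² + v_g²) = 36.5 m/s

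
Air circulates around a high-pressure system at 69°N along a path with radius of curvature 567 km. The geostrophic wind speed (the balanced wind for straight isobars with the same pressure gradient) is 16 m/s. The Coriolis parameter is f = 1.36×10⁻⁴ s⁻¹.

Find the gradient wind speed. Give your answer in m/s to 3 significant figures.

Around a high, pressure-gradient force acts outward with centrifugal, so Coriolis balances both:
fV = (1/ρ)|∂P/∂n| + V²/R  →  V² − fR·V + fR·V_g = 0
With fR = 1.36×10⁻⁴ × 567×10³ m = 77.1 m/s:
V = [fR − √((fR)² − 4 fR V_g)]/2 = [77.1 − √(77.1² − 4×77.1×16)]/2 = 22.7 m/s
Supergeostrophic (V > V_g = 16 m/s), as expected around a high.

22.7 m/s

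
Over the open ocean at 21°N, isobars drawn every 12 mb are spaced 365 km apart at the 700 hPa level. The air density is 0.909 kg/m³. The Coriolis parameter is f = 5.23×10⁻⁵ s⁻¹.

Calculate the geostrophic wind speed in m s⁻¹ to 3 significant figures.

Pressure gradient: |∂P/∂n| = 1200 Pa / 365000 m = 3.29×10⁻³ Pa/m
Geostrophic balance (pressure-gradient force = Coriolis force):
V_g = (1/(fρ)) |∂P/∂n| = 3.29×10⁻³ / (5.23×10⁻⁵ × 0.909) = 69.2 m/s

69.2 m s⁻¹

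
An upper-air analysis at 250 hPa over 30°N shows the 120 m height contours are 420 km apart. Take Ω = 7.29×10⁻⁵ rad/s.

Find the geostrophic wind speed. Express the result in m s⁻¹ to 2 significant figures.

Coriolis parameter at 30°N:
f = 2Ω sin φ = 2 × 7.29×10⁻⁵ × sin 30° = 7.29×10⁻⁵ s⁻¹
Height gradient: |∂Z/∂n| = 120 m / 420000 m = 2.86×10⁻⁴
On a pressure surface, geostrophic balance gives V_g = (g/f)|∂Z/∂n|:
V_g = 9.81 × 2.86×10⁻⁴ / 7.29×10⁻⁵ = 38.4 m/s

38 m s⁻¹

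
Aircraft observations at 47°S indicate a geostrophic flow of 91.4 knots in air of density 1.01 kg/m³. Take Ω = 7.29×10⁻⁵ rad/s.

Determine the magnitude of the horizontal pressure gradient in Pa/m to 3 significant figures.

5.06×10⁻³ Pa/m

Coriolis parameter at 47°S:
f = 2Ω sin φ = 2 × 7.29×10⁻⁵ × sin 47° = 1.07×10⁻⁴ s⁻¹
Wind speed in SI: 91.4 knots = 47.0 m/s
Geostrophic balance rearranged: |∂P/∂n| = f ρ V_g
|∂P/∂n| = 1.07×10⁻⁴ × 1.01 × 47.0 = 5.06×10⁻³ Pa/m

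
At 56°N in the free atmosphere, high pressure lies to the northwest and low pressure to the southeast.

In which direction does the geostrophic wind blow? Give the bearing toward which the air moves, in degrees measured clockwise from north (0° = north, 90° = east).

225°

The pressure-gradient force points toward the southeast (bearing 135°).
Geostrophic balance: in the Northern Hemisphere the Coriolis force deflects motion to the right, so the geostrophic wind blows 90° to the right of the pressure-gradient force (low pressure on the left).
Rotating 135° by 90° clockwise gives 225° — the wind blows toward the southwest.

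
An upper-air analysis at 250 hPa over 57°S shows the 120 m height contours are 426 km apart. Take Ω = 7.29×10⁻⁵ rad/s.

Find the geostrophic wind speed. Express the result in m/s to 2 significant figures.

23 m/s

Coriolis parameter at 57°S:
f = 2Ω sin φ = 2 × 7.29×10⁻⁵ × sin 57° = 1.22×10⁻⁴ s⁻¹
Height gradient: |∂Z/∂n| = 120 m / 426000 m = 2.82×10⁻⁴
On a pressure surface, geostrophic balance gives V_g = (g/f)|∂Z/∂n|:
V_g = 9.81 × 2.82×10⁻⁴ / 1.22×10⁻⁴ = 22.6 m/s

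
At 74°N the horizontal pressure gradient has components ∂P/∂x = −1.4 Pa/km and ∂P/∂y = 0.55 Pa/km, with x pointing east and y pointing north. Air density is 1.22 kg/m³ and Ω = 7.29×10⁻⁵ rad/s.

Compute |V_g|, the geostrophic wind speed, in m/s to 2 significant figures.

8.8 m/s

Coriolis parameter at 74°N:
f = 2Ω sin φ = 2 × 7.29×10⁻⁵ × sin 74° = 1.40×10⁻⁴ s⁻¹
Component geostrophic relations (x east, y north):
u_g = −(1/(fρ)) ∂P/∂y,  v_g = (1/(fρ)) ∂P/∂x
u_g = −(0.55×10⁻³)/(1.40×10⁻⁴ × 1.22) = −3.22 m/s;  v_g = (−1.4×10⁻³)/(1.40×10⁻⁴ × 1.22) = −8.19 m/s
|V_g| = √(u_g² + v_g²) = 8.80 m/s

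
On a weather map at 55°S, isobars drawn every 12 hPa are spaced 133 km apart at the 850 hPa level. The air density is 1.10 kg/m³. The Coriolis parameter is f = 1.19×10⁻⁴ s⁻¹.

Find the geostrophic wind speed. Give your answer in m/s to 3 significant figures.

Pressure gradient: |∂P/∂n| = 1200 Pa / 133000 m = 9.02×10⁻³ Pa/m
Geostrophic balance (pressure-gradient force = Coriolis force):
V_g = (1/(fρ)) |∂P/∂n| = 9.02×10⁻³ / (1.19×10⁻⁴ × 1.10) = 68.9 m/s

68.9 m/s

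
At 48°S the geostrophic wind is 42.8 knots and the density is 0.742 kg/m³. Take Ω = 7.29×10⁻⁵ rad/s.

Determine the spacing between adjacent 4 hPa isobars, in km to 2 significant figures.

230 km

Coriolis parameter at 48°S:
f = 2Ω sin φ = 2 × 7.29×10⁻⁵ × sin 48° = 1.08×10⁻⁴ s⁻¹
Wind speed in SI: 42.8 knots = 22.0 m/s
Geostrophic balance rearranged: |∂P/∂n| = f ρ V_g
|∂P/∂n| = 1.08×10⁻⁴ × 0.742 × 22.0 = 1.77×10⁻³ Pa/m
Isobar spacing: Δn = ΔP/|∂P/∂n| = 400 Pa / 1.77×10⁻³ Pa/m = 225966 m ≈ 230 km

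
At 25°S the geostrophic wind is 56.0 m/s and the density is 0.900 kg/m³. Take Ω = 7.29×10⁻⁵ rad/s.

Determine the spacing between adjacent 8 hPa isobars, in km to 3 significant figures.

258 km

Coriolis parameter at 25°S:
f = 2Ω sin φ = 2 × 7.29×10⁻⁵ × sin 25° = 6.16×10⁻⁵ s⁻¹
Geostrophic balance rearranged: |∂P/∂n| = f ρ V_g
|∂P/∂n| = 6.16×10⁻⁵ × 0.900 × 56.0 = 3.11×10⁻³ Pa/m
Isobar spacing: Δn = ΔP/|∂P/∂n| = 800 Pa / 3.11×10⁻³ Pa/m = 257605 m ≈ 258 km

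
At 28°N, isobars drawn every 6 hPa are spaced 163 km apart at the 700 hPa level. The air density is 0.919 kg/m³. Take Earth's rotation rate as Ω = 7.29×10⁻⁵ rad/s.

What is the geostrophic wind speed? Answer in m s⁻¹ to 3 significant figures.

Coriolis parameter at 28°N:
f = 2Ω sin φ = 2 × 7.29×10⁻⁵ × sin 28° = 6.84×10⁻⁵ s⁻¹
Pressure gradient: |∂P/∂n| = 600 Pa / 163000 m = 3.68×10⁻³ Pa/m
Geostrophic balance (pressure-gradient force = Coriolis force):
V_g = (1/(fρ)) |∂P/∂n| = 3.68×10⁻³ / (6.84×10⁻⁵ × 0.919) = 58.5 m/s

58.5 m s⁻¹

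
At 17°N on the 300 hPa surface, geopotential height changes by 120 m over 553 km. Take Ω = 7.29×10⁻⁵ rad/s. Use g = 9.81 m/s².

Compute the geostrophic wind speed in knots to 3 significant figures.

Coriolis parameter at 17°N:
f = 2Ω sin φ = 2 × 7.29×10⁻⁵ × sin 17° = 4.26×10⁻⁵ s⁻¹
Height gradient: |∂Z/∂n| = 120 m / 553000 m = 2.17×10⁻⁴
On a pressure surface, geostrophic balance gives V_g = (g/f)|∂Z/∂n|:
V_g = 9.81 × 2.17×10⁻⁴ / 4.26×10⁻⁵ = 49.9 m/s
Converting: 49.9 m/s × 1.944 = 97.1 knots

97.1 knots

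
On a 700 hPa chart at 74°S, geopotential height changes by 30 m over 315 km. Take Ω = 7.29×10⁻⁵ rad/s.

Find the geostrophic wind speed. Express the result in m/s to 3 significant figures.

6.67 m/s

Coriolis parameter at 74°S:
f = 2Ω sin φ = 2 × 7.29×10⁻⁵ × sin 74° = 1.40×10⁻⁴ s⁻¹
Height gradient: |∂Z/∂n| = 30 m / 315000 m = 9.52×10⁻⁵
On a pressure surface, geostrophic balance gives V_g = (g/f)|∂Z/∂n|:
V_g = 9.81 × 9.52×10⁻⁵ / 1.40×10⁻⁴ = 6.67 m/s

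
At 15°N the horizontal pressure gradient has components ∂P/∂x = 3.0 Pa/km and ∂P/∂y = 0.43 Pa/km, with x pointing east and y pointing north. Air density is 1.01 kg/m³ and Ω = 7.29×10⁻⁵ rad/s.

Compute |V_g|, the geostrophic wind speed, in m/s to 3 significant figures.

Coriolis parameter at 15°N:
f = 2Ω sin φ = 2 × 7.29×10⁻⁵ × sin 15° = 3.77×10⁻⁵ s⁻¹
Component geostrophic relations (x east, y north):
u_g = −(1/(fρ)) ∂P/∂y,  v_g = (1/(fρ)) ∂P/∂x
u_g = −(0.43×10⁻³)/(3.77×10⁻⁵ × 1.01) = −11.3 m/s;  v_g = (3.0×10⁻³)/(3.77×10⁻⁵ × 1.01) = 78.7 m/s
|V_g| = √(u_g² + v_g²) = 79.5 m/s

79.5 m/s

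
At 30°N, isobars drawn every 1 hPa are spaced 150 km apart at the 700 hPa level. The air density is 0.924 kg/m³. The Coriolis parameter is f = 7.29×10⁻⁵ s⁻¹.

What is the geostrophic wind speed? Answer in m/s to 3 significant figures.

Pressure gradient: |∂P/∂n| = 100 Pa / 150000 m = 6.67×10⁻⁴ Pa/m
Geostrophic balance (pressure-gradient force = Coriolis force):
V_g = (1/(fρ)) |∂P/∂n| = 6.67×10⁻⁴ / (7.29×10⁻⁵ × 0.924) = 9.90 m/s

9.90 m/s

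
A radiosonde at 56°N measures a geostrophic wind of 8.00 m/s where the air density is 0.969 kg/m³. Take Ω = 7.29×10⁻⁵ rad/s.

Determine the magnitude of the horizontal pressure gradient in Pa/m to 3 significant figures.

9.37×10⁻⁴ Pa/m

Coriolis parameter at 56°N:
f = 2Ω sin φ = 2 × 7.29×10⁻⁵ × sin 56° = 1.21×10⁻⁴ s⁻¹
Geostrophic balance rearranged: |∂P/∂n| = f ρ V_g
|∂P/∂n| = 1.21×10⁻⁴ × 0.969 × 8.00 = 9.37×10⁻⁴ Pa/m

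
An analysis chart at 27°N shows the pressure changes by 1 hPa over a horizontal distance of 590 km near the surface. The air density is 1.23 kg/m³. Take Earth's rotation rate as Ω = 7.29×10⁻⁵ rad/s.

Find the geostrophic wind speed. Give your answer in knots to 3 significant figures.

4.05 knots

Coriolis parameter at 27°N:
f = 2Ω sin φ = 2 × 7.29×10⁻⁵ × sin 27° = 6.62×10⁻⁵ s⁻¹
Pressure gradient: |∂P/∂n| = 100 Pa / 590000 m = 1.69×10⁻⁴ Pa/m
Geostrophic balance (pressure-gradient force = Coriolis force):
V_g = (1/(fρ)) |∂P/∂n| = 1.69×10⁻⁴ / (6.62×10⁻⁵ × 1.23) = 2.08 m/s
Converting: 2.08 m/s × 1.944 = 4.05 knots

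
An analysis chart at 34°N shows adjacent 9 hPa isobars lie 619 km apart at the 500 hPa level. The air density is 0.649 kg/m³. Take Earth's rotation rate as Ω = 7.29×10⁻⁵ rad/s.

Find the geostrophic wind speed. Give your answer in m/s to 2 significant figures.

Coriolis parameter at 34°N:
f = 2Ω sin φ = 2 × 7.29×10⁻⁵ × sin 34° = 8.15×10⁻⁵ s⁻¹
Pressure gradient: |∂P/∂n| = 900 Pa / 619000 m = 1.45×10⁻³ Pa/m
Geostrophic balance (pressure-gradient force = Coriolis force):
V_g = (1/(fρ)) |∂P/∂n| = 1.45×10⁻³ / (8.15×10⁻⁵ × 0.649) = 27.5 m/s

27 m/s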